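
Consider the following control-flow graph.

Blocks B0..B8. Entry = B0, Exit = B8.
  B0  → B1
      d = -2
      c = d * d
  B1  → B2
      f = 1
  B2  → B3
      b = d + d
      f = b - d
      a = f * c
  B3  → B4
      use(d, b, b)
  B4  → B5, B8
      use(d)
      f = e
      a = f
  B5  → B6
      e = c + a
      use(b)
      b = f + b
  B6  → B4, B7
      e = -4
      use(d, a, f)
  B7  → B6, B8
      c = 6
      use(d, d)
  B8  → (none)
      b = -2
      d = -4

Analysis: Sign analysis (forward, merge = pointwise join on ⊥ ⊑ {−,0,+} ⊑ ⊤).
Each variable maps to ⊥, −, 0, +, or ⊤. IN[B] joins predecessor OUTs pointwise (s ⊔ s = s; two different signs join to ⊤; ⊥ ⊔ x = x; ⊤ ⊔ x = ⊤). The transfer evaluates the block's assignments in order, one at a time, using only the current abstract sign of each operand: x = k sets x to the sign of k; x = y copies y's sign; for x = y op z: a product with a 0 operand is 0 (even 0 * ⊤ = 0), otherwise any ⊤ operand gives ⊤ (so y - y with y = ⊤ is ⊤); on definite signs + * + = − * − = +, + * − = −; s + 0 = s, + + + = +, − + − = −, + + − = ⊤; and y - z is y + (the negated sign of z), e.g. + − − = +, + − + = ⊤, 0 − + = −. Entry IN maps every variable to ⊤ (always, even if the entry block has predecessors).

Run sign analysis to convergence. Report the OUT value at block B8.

Per-block solution:
  B0:  IN=(all ⊤)  OUT={c:+, d:-; rest ⊤}
  B1:  IN={c:+, d:-; rest ⊤}  OUT={c:+, d:-, f:+; rest ⊤}
  B2:  IN={c:+, d:-, f:+; rest ⊤}  OUT={b:-, c:+, d:-; rest ⊤}
  B3:  IN={b:-, c:+, d:-; rest ⊤}  OUT={b:-, c:+, d:-; rest ⊤}
  B4:  IN={c:+, d:-; rest ⊤}  OUT={c:+, d:-; rest ⊤}
  B5:  IN={c:+, d:-; rest ⊤}  OUT={c:+, d:-; rest ⊤}
  B6:  IN={c:+, d:-; rest ⊤}  OUT={c:+, d:-, e:-; rest ⊤}
  B7:  IN={c:+, d:-, e:-; rest ⊤}  OUT={c:+, d:-, e:-; rest ⊤}
  B8:  IN={c:+, d:-; rest ⊤}  OUT={b:-, c:+, d:-; rest ⊤}

Merge at B8: IN[B8] = OUT[B4] ⊔ OUT[B7] = {a: ⊤, b: ⊤, c: +, d: -, e: ⊤, f: ⊤}
Applying B8's transfer function to that IN value gives OUT[B8] (row B8 above).

Answer: {a: ⊤, b: -, c: +, d: -, e: ⊤, f: ⊤}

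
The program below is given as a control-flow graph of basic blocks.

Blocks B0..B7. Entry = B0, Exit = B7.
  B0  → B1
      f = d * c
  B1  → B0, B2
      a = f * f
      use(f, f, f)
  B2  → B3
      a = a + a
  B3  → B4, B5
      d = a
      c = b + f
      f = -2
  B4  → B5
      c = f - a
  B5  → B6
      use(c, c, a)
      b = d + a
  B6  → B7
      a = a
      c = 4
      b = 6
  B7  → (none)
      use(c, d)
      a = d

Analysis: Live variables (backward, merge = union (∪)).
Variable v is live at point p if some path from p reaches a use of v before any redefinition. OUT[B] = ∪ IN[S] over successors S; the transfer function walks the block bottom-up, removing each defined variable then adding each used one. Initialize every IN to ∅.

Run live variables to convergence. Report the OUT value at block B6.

Answer: {c, d}

Derivation:
Per-block solution:
  B0:   IN={b, c, d}   OUT={b, c, d, f}
  B1:   IN={b, c, d, f}   OUT={a, b, c, d, f}
  B2:   IN={a, b, f}   OUT={a, b, f}
  B3:   IN={a, b, f}   OUT={a, c, d, f}
  B4:   IN={a, d, f}   OUT={a, c, d}
  B5:   IN={a, c, d}   OUT={a, d}
  B6:   IN={a, d}   OUT={c, d}
  B7:   IN={c, d}   OUT={}

Merge at B6: OUT[B6] = IN[B7] = {c, d}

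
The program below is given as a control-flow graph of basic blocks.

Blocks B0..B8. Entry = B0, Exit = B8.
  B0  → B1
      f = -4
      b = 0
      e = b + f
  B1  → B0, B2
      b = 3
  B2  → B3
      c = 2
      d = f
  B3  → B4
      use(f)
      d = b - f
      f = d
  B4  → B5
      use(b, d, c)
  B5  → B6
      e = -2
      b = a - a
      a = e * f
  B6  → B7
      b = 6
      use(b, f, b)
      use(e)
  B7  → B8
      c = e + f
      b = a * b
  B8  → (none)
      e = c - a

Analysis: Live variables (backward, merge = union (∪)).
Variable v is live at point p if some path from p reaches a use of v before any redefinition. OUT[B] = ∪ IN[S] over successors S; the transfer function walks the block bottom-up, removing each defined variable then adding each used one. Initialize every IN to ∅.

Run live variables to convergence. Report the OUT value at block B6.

Fixpoint table:
  B0:  IN={a}  OUT={a, f}
  B1:  IN={a, f}  OUT={a, b, f}
  B2:  IN={a, b, f}  OUT={a, b, c, f}
  B3:  IN={a, b, c, f}  OUT={a, b, c, d, f}
  B4:  IN={a, b, c, d, f}  OUT={a, f}
  B5:  IN={a, f}  OUT={a, e, f}
  B6:  IN={a, e, f}  OUT={a, b, e, f}
  B7:  IN={a, b, e, f}  OUT={a, c}
  B8:  IN={a, c}  OUT={}

Merge at B6: OUT[B6] = IN[B7] = {a, b, e, f}

Answer: {a, b, e, f}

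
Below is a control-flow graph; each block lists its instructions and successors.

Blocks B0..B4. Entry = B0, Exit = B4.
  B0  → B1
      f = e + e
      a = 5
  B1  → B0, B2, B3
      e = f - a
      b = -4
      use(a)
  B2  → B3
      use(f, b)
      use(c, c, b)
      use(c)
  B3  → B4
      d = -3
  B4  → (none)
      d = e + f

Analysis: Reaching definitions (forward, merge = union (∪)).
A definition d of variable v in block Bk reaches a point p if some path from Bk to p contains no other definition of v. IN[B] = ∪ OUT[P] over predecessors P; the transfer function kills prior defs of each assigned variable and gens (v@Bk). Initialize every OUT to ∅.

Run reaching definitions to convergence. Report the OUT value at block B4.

Converged values:
  B0:   IN={a@B0, b@B1, e@B1, f@B0}   OUT={a@B0, b@B1, e@B1, f@B0}
  B1:   IN={a@B0, b@B1, e@B1, f@B0}   OUT={a@B0, b@B1, e@B1, f@B0}
  B2:   IN={a@B0, b@B1, e@B1, f@B0}   OUT={a@B0, b@B1, e@B1, f@B0}
  B3:   IN={a@B0, b@B1, e@B1, f@B0}   OUT={a@B0, b@B1, d@B3, e@B1, f@B0}
  B4:   IN={a@B0, b@B1, d@B3, e@B1, f@B0}   OUT={a@B0, b@B1, d@B4, e@B1, f@B0}

Merge at B4: IN[B4] = OUT[B3] = {a@B0, b@B1, d@B3, e@B1, f@B0}
Applying B4's transfer function to that IN value gives OUT[B4] (row B4 above).

Answer: {a@B0, b@B1, d@B4, e@B1, f@B0}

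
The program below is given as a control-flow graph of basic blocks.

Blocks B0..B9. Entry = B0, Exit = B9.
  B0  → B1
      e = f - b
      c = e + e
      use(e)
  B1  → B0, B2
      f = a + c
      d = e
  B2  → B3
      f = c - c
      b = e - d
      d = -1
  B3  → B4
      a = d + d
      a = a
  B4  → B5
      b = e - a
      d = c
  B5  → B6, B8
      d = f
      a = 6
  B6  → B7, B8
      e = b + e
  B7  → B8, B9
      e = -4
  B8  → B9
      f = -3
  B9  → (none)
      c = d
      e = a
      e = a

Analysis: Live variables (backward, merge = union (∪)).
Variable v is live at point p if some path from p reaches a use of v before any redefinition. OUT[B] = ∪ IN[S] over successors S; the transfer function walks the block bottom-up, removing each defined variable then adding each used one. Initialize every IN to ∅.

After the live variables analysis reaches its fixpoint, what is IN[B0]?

Answer: {a, b, f}

Trace:
Converged values:
  B0:   IN={a, b, f}   OUT={a, b, c, e}
  B1:   IN={a, b, c, e}   OUT={a, b, c, d, e, f}
  B2:   IN={c, d, e}   OUT={c, d, e, f}
  B3:   IN={c, d, e, f}   OUT={a, c, e, f}
  B4:   IN={a, c, e, f}   OUT={b, e, f}
  B5:   IN={b, e, f}   OUT={a, b, d, e}
  B6:   IN={a, b, d, e}   OUT={a, d}
  B7:   IN={a, d}   OUT={a, d}
  B8:   IN={a, d}   OUT={a, d}
  B9:   IN={a, d}   OUT={}

Merge at B0: OUT[B0] = IN[B1] = {a, b, c, e}
Applying B0's transfer function to that OUT value gives IN[B0] (row B0 above).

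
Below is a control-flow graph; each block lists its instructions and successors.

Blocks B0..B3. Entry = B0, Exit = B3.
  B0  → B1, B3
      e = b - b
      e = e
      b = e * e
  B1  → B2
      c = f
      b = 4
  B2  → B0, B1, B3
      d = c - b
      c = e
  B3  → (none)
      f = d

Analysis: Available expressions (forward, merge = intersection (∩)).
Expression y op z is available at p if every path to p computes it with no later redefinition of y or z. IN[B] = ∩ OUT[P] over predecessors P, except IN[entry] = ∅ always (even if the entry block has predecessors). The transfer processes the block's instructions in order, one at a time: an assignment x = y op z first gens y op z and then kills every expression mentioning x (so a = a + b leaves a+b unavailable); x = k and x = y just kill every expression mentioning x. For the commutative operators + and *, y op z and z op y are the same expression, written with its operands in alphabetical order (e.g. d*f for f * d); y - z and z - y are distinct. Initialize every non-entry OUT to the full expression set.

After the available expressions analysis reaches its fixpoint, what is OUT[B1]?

Answer: {e*e}

Working:
Per-block solution:
  B0:  IN={}  OUT={e*e}
  B1:  IN={e*e}  OUT={e*e}
  B2:  IN={e*e}  OUT={e*e}
  B3:  IN={e*e}  OUT={e*e}

Merge at B1: IN[B1] = OUT[B0] ∩ OUT[B2] = {e*e}
Applying B1's transfer function to that IN value gives OUT[B1] (row B1 above).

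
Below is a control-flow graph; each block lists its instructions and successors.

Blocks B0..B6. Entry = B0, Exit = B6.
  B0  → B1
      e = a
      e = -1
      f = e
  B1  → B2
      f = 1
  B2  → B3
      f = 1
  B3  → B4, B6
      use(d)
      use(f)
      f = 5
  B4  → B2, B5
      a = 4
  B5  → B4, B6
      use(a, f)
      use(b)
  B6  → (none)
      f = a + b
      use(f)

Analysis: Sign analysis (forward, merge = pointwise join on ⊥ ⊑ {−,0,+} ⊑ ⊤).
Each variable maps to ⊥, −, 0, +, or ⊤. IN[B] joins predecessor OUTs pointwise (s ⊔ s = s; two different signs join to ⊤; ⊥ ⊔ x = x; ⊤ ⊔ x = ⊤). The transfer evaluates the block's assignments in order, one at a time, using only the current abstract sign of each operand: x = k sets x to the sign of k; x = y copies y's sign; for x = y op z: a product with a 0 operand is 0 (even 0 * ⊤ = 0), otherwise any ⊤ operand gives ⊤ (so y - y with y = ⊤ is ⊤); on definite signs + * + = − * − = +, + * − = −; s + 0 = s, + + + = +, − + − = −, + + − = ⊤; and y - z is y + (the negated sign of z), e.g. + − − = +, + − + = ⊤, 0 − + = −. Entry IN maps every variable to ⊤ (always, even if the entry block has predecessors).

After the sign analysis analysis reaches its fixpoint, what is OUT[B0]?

Answer: {a: ⊤, b: ⊤, c: ⊤, d: ⊤, e: -, f: -}

Working:
Converged values:
  B0: | IN=(all ⊤) | OUT={e:-, f:-; rest ⊤}
  B1: | IN={e:-, f:-; rest ⊤} | OUT={e:-, f:+; rest ⊤}
  B2: | IN={e:-, f:+; rest ⊤} | OUT={e:-, f:+; rest ⊤}
  B3: | IN={e:-, f:+; rest ⊤} | OUT={e:-, f:+; rest ⊤}
  B4: | IN={e:-, f:+; rest ⊤} | OUT={a:+, e:-, f:+; rest ⊤}
  B5: | IN={a:+, e:-, f:+; rest ⊤} | OUT={a:+, e:-, f:+; rest ⊤}
  B6: | IN={e:-, f:+; rest ⊤} | OUT={e:-; rest ⊤}

B0 is the boundary node: IN[B0] = {a: ⊤, b: ⊤, c: ⊤, d: ⊤, e: ⊤, f: ⊤}
Applying B0's transfer function to that IN value gives OUT[B0] (row B0 above).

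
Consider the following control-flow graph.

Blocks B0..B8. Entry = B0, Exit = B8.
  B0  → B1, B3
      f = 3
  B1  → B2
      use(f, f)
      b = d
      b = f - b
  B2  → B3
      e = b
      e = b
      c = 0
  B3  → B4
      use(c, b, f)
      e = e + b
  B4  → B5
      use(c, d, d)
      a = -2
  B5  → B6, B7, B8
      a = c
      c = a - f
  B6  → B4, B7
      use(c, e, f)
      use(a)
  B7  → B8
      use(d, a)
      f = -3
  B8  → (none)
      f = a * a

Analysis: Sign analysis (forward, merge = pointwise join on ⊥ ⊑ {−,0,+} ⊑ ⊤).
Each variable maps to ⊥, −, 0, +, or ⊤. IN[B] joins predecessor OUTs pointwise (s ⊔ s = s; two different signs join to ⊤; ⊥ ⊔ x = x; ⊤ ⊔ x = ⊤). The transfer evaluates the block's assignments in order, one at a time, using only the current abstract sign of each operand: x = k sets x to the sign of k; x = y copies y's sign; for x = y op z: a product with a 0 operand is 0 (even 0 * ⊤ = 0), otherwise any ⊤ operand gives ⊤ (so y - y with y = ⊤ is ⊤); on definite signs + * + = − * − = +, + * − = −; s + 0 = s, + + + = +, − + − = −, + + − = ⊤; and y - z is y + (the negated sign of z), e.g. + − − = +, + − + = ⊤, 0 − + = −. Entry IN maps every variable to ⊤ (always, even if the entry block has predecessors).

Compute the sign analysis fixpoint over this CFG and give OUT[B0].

Answer: {a: ⊤, b: ⊤, c: ⊤, d: ⊤, e: ⊤, f: +}

Derivation:
Per-block solution:
  B0: | IN=(all ⊤) | OUT={f:+; rest ⊤}
  B1: | IN={f:+; rest ⊤} | OUT={f:+; rest ⊤}
  B2: | IN={f:+; rest ⊤} | OUT={c:0, f:+; rest ⊤}
  B3: | IN={f:+; rest ⊤} | OUT={f:+; rest ⊤}
  B4: | IN={f:+; rest ⊤} | OUT={a:-, f:+; rest ⊤}
  B5: | IN={a:-, f:+; rest ⊤} | OUT={f:+; rest ⊤}
  B6: | IN={f:+; rest ⊤} | OUT={f:+; rest ⊤}
  B7: | IN={f:+; rest ⊤} | OUT={f:-; rest ⊤}
  B8: | IN=(all ⊤) | OUT=(all ⊤)

B0 is the boundary node: IN[B0] = {a: ⊤, b: ⊤, c: ⊤, d: ⊤, e: ⊤, f: ⊤}
Applying B0's transfer function to that IN value gives OUT[B0] (row B0 above).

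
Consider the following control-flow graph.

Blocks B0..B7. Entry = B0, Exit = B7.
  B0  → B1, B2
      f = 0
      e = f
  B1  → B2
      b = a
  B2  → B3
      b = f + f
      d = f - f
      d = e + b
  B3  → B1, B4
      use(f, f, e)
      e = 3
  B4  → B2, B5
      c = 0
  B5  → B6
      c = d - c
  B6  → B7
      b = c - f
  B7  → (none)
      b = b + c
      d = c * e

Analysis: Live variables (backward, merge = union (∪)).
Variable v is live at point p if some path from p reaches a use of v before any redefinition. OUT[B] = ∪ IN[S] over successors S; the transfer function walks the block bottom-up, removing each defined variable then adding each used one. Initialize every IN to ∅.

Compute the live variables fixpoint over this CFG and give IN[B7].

Fixpoint table:
  B0:  IN={a}  OUT={a, e, f}
  B1:  IN={a, e, f}  OUT={a, e, f}
  B2:  IN={a, e, f}  OUT={a, d, e, f}
  B3:  IN={a, d, e, f}  OUT={a, d, e, f}
  B4:  IN={a, d, e, f}  OUT={a, c, d, e, f}
  B5:  IN={c, d, e, f}  OUT={c, e, f}
  B6:  IN={c, e, f}  OUT={b, c, e}
  B7:  IN={b, c, e}  OUT={}

B7 is the boundary node: OUT[B7] = {}
Applying B7's transfer function to that OUT value gives IN[B7] (row B7 above).

Answer: {b, c, e}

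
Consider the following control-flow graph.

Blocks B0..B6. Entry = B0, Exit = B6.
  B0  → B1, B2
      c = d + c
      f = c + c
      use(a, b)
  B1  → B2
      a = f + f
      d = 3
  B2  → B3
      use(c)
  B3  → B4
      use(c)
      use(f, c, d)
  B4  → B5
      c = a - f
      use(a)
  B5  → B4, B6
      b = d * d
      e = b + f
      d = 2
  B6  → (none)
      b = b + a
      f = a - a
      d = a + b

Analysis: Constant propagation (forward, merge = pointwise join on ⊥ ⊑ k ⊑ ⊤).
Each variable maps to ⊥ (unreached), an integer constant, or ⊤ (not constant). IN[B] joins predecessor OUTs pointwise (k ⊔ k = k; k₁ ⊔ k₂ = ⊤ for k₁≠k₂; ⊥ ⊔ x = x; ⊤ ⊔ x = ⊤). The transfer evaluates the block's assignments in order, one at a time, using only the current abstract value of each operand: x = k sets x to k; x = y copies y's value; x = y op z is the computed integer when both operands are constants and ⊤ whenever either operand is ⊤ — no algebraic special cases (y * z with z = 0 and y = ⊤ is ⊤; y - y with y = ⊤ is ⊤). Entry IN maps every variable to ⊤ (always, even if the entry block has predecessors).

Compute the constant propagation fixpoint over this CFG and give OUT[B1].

Answer: {a: ⊤, b: ⊤, c: ⊤, d: 3, e: ⊤, f: ⊤}

Derivation:
Fixpoint table:
  B0:  IN=(all ⊤)  OUT=(all ⊤)
  B1:  IN=(all ⊤)  OUT={d:3; rest ⊤}
  B2:  IN=(all ⊤)  OUT=(all ⊤)
  B3:  IN=(all ⊤)  OUT=(all ⊤)
  B4:  IN=(all ⊤)  OUT=(all ⊤)
  B5:  IN=(all ⊤)  OUT={d:2; rest ⊤}
  B6:  IN={d:2; rest ⊤}  OUT=(all ⊤)

Merge at B1: IN[B1] = OUT[B0] = {a: ⊤, b: ⊤, c: ⊤, d: ⊤, e: ⊤, f: ⊤}
Applying B1's transfer function to that IN value gives OUT[B1] (row B1 above).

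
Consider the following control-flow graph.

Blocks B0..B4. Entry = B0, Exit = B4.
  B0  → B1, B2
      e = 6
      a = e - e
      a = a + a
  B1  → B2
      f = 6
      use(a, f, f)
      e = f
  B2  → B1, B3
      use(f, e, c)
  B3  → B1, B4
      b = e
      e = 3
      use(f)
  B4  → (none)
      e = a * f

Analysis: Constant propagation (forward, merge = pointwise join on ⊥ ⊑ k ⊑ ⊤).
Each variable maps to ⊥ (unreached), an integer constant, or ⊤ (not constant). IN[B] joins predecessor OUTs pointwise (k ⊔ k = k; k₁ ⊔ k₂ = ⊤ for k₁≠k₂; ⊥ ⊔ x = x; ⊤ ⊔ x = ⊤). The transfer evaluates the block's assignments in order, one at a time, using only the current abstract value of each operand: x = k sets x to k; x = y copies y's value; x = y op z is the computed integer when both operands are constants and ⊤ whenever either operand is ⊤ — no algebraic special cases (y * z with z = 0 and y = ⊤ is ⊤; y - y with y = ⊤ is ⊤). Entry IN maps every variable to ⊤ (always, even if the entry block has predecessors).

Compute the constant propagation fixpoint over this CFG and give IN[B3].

Fixpoint table:
  B0:  IN=(all ⊤)  OUT={a:0, e:6; rest ⊤}
  B1:  IN={a:0; rest ⊤}  OUT={a:0, e:6, f:6; rest ⊤}
  B2:  IN={a:0, e:6; rest ⊤}  OUT={a:0, e:6; rest ⊤}
  B3:  IN={a:0, e:6; rest ⊤}  OUT={a:0, b:6, e:3; rest ⊤}
  B4:  IN={a:0, b:6, e:3; rest ⊤}  OUT={a:0, b:6; rest ⊤}

Merge at B3: IN[B3] = OUT[B2] = {a: 0, b: ⊤, c: ⊤, d: ⊤, e: 6, f: ⊤}

Answer: {a: 0, b: ⊤, c: ⊤, d: ⊤, e: 6, f: ⊤}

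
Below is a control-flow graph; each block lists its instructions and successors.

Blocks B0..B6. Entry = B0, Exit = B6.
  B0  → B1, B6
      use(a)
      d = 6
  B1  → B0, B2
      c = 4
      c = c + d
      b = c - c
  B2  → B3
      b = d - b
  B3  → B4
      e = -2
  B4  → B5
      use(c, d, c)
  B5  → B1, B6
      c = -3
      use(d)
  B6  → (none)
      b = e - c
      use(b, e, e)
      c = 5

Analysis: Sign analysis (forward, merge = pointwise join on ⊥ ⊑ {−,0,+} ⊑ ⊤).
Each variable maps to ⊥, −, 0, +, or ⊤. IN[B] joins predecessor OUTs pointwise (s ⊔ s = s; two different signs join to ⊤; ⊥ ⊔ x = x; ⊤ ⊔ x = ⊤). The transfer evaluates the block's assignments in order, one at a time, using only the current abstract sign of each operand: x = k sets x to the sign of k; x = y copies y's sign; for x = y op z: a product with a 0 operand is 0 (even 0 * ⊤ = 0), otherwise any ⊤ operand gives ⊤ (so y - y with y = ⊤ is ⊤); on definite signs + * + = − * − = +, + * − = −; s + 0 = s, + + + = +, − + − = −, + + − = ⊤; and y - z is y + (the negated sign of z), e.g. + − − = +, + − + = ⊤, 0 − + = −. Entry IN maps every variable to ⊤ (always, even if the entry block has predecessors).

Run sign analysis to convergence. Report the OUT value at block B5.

Fixpoint table:
  B0:   IN=(all ⊤)   OUT={d:+; rest ⊤}
  B1:   IN={d:+; rest ⊤}   OUT={c:+, d:+; rest ⊤}
  B2:   IN={c:+, d:+; rest ⊤}   OUT={c:+, d:+; rest ⊤}
  B3:   IN={c:+, d:+; rest ⊤}   OUT={c:+, d:+, e:-; rest ⊤}
  B4:   IN={c:+, d:+, e:-; rest ⊤}   OUT={c:+, d:+, e:-; rest ⊤}
  B5:   IN={c:+, d:+, e:-; rest ⊤}   OUT={c:-, d:+, e:-; rest ⊤}
  B6:   IN={d:+; rest ⊤}   OUT={c:+, d:+; rest ⊤}

Merge at B5: IN[B5] = OUT[B4] = {a: ⊤, b: ⊤, c: +, d: +, e: -, f: ⊤}
Applying B5's transfer function to that IN value gives OUT[B5] (row B5 above).

Answer: {a: ⊤, b: ⊤, c: -, d: +, e: -, f: ⊤}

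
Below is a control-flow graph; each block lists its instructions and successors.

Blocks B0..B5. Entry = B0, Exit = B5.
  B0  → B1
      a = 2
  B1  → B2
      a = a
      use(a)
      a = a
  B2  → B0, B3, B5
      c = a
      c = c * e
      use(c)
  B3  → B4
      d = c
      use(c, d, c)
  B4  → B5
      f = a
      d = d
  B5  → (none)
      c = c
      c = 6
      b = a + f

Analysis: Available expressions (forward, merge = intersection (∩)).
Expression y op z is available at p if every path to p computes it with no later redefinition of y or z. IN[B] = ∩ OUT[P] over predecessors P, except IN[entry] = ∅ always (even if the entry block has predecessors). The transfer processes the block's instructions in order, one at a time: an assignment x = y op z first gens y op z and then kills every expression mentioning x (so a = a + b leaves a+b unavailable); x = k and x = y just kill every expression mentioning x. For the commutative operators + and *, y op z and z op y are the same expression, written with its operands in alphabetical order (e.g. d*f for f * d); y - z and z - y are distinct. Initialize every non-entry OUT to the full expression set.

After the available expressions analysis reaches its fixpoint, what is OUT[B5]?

Converged values:
  B0:   IN={}   OUT={}
  B1:   IN={}   OUT={}
  B2:   IN={}   OUT={}
  B3:   IN={}   OUT={}
  B4:   IN={}   OUT={}
  B5:   IN={}   OUT={a+f}

Merge at B5: IN[B5] = OUT[B2] ∩ OUT[B4] = {}
Applying B5's transfer function to that IN value gives OUT[B5] (row B5 above).

Answer: {a+f}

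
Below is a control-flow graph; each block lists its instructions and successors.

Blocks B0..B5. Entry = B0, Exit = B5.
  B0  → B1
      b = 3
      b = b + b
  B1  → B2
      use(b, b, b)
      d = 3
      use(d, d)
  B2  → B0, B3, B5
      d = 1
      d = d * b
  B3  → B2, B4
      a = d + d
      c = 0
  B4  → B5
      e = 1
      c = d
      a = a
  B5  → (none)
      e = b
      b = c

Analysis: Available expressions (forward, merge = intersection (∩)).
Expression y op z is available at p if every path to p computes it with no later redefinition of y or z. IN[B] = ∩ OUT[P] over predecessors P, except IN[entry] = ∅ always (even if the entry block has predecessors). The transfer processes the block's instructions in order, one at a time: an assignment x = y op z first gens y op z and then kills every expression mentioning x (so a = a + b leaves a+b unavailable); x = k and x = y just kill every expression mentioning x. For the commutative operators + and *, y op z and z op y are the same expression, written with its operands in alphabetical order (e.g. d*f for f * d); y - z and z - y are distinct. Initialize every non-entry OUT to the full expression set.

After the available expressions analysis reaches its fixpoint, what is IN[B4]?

Answer: {d+d}

Derivation:
Fixpoint table:
  B0:  IN={}  OUT={}
  B1:  IN={}  OUT={}
  B2:  IN={}  OUT={}
  B3:  IN={}  OUT={d+d}
  B4:  IN={d+d}  OUT={d+d}
  B5:  IN={}  OUT={}

Merge at B4: IN[B4] = OUT[B3] = {d+d}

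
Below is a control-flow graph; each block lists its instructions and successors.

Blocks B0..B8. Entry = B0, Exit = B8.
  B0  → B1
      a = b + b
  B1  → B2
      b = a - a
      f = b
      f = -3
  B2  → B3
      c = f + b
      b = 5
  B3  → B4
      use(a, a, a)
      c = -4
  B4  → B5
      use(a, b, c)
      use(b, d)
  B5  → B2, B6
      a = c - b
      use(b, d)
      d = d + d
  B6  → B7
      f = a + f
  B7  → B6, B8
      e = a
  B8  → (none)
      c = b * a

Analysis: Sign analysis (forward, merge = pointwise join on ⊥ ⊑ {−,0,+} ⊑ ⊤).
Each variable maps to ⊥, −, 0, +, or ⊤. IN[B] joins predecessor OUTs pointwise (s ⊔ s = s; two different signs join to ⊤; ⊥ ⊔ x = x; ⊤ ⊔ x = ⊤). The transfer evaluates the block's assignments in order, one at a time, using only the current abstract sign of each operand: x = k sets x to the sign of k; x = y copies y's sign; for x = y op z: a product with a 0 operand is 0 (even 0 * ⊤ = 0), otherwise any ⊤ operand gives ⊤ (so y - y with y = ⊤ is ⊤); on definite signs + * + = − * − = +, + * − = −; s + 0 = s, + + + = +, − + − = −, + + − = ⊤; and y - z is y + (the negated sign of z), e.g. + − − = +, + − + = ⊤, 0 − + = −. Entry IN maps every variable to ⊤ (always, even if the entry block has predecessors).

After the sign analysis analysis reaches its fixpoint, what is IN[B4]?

Answer: {a: ⊤, b: +, c: -, d: ⊤, e: ⊤, f: -}

Derivation:
Per-block solution:
  B0: | IN=(all ⊤) | OUT=(all ⊤)
  B1: | IN=(all ⊤) | OUT={f:-; rest ⊤}
  B2: | IN={f:-; rest ⊤} | OUT={b:+, f:-; rest ⊤}
  B3: | IN={b:+, f:-; rest ⊤} | OUT={b:+, c:-, f:-; rest ⊤}
  B4: | IN={b:+, c:-, f:-; rest ⊤} | OUT={b:+, c:-, f:-; rest ⊤}
  B5: | IN={b:+, c:-, f:-; rest ⊤} | OUT={a:-, b:+, c:-, f:-; rest ⊤}
  B6: | IN={a:-, b:+, c:-, f:-; rest ⊤} | OUT={a:-, b:+, c:-, f:-; rest ⊤}
  B7: | IN={a:-, b:+, c:-, f:-; rest ⊤} | OUT={a:-, b:+, c:-, e:-, f:-; rest ⊤}
  B8: | IN={a:-, b:+, c:-, e:-, f:-; rest ⊤} | OUT={a:-, b:+, c:-, e:-, f:-; rest ⊤}

Merge at B4: IN[B4] = OUT[B3] = {a: ⊤, b: +, c: -, d: ⊤, e: ⊤, f: -}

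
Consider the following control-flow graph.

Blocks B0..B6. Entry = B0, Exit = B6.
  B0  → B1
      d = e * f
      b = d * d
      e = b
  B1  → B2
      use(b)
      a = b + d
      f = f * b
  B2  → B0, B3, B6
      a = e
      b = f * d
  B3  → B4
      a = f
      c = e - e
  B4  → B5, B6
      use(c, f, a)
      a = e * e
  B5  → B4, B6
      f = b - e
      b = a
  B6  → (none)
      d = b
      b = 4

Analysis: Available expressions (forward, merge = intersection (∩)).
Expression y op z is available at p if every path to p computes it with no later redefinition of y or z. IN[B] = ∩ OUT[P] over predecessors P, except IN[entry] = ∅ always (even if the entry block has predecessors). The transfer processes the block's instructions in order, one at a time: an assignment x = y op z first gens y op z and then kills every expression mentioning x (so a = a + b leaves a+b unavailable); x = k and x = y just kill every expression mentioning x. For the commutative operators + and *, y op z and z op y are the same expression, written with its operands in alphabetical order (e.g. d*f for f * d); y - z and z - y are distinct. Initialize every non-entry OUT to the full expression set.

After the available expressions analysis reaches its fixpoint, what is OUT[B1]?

Converged values:
  B0: | IN={} | OUT={d*d}
  B1: | IN={d*d} | OUT={b+d, d*d}
  B2: | IN={b+d, d*d} | OUT={d*d, d*f}
  B3: | IN={d*d, d*f} | OUT={d*d, d*f, e-e}
  B4: | IN={d*d, e-e} | OUT={d*d, e*e, e-e}
  B5: | IN={d*d, e*e, e-e} | OUT={d*d, e*e, e-e}
  B6: | IN={d*d} | OUT={}

Merge at B1: IN[B1] = OUT[B0] = {d*d}
Applying B1's transfer function to that IN value gives OUT[B1] (row B1 above).

Answer: {b+d, d*d}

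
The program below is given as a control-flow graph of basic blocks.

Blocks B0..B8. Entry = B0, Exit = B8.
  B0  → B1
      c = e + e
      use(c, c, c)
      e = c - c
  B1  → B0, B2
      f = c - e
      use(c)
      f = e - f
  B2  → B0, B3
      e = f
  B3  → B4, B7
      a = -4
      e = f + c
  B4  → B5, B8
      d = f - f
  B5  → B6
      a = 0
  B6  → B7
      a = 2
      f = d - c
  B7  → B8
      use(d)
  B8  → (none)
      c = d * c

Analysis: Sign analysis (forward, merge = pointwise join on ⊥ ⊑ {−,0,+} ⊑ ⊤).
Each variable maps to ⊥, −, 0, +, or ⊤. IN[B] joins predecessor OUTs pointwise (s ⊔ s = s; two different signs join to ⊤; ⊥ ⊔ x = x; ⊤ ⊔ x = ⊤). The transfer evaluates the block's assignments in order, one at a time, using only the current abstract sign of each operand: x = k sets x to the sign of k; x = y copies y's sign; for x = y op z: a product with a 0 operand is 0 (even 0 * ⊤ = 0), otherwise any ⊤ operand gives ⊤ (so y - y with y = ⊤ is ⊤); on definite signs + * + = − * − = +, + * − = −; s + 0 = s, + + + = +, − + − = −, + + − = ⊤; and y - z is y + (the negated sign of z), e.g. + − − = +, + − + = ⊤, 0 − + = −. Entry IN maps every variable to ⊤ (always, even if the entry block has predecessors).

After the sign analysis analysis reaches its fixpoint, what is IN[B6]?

Converged values:
  B0:  IN=(all ⊤)  OUT=(all ⊤)
  B1:  IN=(all ⊤)  OUT=(all ⊤)
  B2:  IN=(all ⊤)  OUT=(all ⊤)
  B3:  IN=(all ⊤)  OUT={a:-; rest ⊤}
  B4:  IN={a:-; rest ⊤}  OUT={a:-; rest ⊤}
  B5:  IN={a:-; rest ⊤}  OUT={a:0; rest ⊤}
  B6:  IN={a:0; rest ⊤}  OUT={a:+; rest ⊤}
  B7:  IN=(all ⊤)  OUT=(all ⊤)
  B8:  IN=(all ⊤)  OUT=(all ⊤)

Merge at B6: IN[B6] = OUT[B5] = {a: 0, b: ⊤, c: ⊤, d: ⊤, e: ⊤, f: ⊤}

Answer: {a: 0, b: ⊤, c: ⊤, d: ⊤, e: ⊤, f: ⊤}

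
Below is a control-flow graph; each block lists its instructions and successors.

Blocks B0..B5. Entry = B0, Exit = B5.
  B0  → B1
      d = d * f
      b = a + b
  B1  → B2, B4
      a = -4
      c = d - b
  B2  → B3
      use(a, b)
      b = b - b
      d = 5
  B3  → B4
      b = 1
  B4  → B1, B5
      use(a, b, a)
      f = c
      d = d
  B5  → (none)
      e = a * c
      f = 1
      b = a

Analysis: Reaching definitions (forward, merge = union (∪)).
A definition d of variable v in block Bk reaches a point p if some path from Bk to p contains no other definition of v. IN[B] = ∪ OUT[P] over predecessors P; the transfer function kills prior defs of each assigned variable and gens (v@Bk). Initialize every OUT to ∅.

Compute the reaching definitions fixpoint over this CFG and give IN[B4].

Answer: {a@B1, b@B0, b@B3, c@B1, d@B0, d@B2, d@B4, f@B4}

Working:
Per-block solution:
  B0:  IN={}  OUT={b@B0, d@B0}
  B1:  IN={a@B1, b@B0, b@B3, c@B1, d@B0, d@B4, f@B4}  OUT={a@B1, b@B0, b@B3, c@B1, d@B0, d@B4, f@B4}
  B2:  IN={a@B1, b@B0, b@B3, c@B1, d@B0, d@B4, f@B4}  OUT={a@B1, b@B2, c@B1, d@B2, f@B4}
  B3:  IN={a@B1, b@B2, c@B1, d@B2, f@B4}  OUT={a@B1, b@B3, c@B1, d@B2, f@B4}
  B4:  IN={a@B1, b@B0, b@B3, c@B1, d@B0, d@B2, d@B4, f@B4}  OUT={a@B1, b@B0, b@B3, c@B1, d@B4, f@B4}
  B5:  IN={a@B1, b@B0, b@B3, c@B1, d@B4, f@B4}  OUT={a@B1, b@B5, c@B1, d@B4, e@B5, f@B5}

Merge at B4: IN[B4] = OUT[B1] ⊔ OUT[B3] = {a@B1, b@B0, b@B3, c@B1, d@B0, d@B2, d@B4, f@B4}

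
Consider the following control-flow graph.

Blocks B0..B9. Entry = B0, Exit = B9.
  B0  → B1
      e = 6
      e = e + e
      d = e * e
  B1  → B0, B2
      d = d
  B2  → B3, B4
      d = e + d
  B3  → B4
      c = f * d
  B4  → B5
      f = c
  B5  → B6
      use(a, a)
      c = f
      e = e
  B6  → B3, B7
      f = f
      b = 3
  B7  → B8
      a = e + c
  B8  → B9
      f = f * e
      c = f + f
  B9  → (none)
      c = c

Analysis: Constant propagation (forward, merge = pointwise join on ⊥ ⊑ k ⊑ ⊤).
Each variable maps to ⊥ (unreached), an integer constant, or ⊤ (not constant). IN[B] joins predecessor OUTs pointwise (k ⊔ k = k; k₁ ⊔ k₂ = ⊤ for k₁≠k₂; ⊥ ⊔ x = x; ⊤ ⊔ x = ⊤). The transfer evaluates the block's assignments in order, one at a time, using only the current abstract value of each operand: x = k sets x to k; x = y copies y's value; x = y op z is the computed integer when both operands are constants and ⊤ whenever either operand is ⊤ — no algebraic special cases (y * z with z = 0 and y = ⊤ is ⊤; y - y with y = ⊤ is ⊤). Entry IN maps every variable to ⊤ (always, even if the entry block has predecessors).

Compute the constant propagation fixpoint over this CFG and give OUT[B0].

Converged values:
  B0:   IN=(all ⊤)   OUT={d:144, e:12; rest ⊤}
  B1:   IN={d:144, e:12; rest ⊤}   OUT={d:144, e:12; rest ⊤}
  B2:   IN={d:144, e:12; rest ⊤}   OUT={d:156, e:12; rest ⊤}
  B3:   IN={d:156, e:12; rest ⊤}   OUT={d:156, e:12; rest ⊤}
  B4:   IN={d:156, e:12; rest ⊤}   OUT={d:156, e:12; rest ⊤}
  B5:   IN={d:156, e:12; rest ⊤}   OUT={d:156, e:12; rest ⊤}
  B6:   IN={d:156, e:12; rest ⊤}   OUT={b:3, d:156, e:12; rest ⊤}
  B7:   IN={b:3, d:156, e:12; rest ⊤}   OUT={b:3, d:156, e:12; rest ⊤}
  B8:   IN={b:3, d:156, e:12; rest ⊤}   OUT={b:3, d:156, e:12; rest ⊤}
  B9:   IN={b:3, d:156, e:12; rest ⊤}   OUT={b:3, d:156, e:12; rest ⊤}

Merge at B0 (entry node, so the boundary value (all ⊤) is joined with the incoming edge(s)): IN[B0] = (all ⊤) ⊔ OUT[B1] = {a: ⊤, b: ⊤, c: ⊤, d: ⊤, e: ⊤, f: ⊤}
Applying B0's transfer function to that IN value gives OUT[B0] (row B0 above).

Answer: {a: ⊤, b: ⊤, c: ⊤, d: 144, e: 12, f: ⊤}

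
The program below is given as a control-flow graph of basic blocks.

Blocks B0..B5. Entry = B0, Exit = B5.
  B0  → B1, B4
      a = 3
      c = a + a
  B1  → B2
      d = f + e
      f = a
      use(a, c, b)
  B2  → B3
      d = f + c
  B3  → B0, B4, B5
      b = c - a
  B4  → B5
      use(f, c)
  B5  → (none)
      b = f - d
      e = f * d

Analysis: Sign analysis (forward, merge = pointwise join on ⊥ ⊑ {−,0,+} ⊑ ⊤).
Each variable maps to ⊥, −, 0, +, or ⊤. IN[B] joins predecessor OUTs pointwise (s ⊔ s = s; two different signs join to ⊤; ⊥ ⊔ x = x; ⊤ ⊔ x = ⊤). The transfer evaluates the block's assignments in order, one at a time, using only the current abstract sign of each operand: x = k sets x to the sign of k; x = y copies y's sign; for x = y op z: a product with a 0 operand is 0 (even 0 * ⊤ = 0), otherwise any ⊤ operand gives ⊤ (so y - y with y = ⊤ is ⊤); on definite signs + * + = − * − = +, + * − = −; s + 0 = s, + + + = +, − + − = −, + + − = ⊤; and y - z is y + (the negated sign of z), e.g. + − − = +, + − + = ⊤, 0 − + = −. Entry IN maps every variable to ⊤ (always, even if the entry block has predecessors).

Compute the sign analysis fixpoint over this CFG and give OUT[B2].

Answer: {a: +, b: ⊤, c: +, d: +, e: ⊤, f: +}

Trace:
Converged values:
  B0:  IN=(all ⊤)  OUT={a:+, c:+; rest ⊤}
  B1:  IN={a:+, c:+; rest ⊤}  OUT={a:+, c:+, f:+; rest ⊤}
  B2:  IN={a:+, c:+, f:+; rest ⊤}  OUT={a:+, c:+, d:+, f:+; rest ⊤}
  B3:  IN={a:+, c:+, d:+, f:+; rest ⊤}  OUT={a:+, c:+, d:+, f:+; rest ⊤}
  B4:  IN={a:+, c:+; rest ⊤}  OUT={a:+, c:+; rest ⊤}
  B5:  IN={a:+, c:+; rest ⊤}  OUT={a:+, c:+; rest ⊤}

Merge at B2: IN[B2] = OUT[B1] = {a: +, b: ⊤, c: +, d: ⊤, e: ⊤, f: +}
Applying B2's transfer function to that IN value gives OUT[B2] (row B2 above).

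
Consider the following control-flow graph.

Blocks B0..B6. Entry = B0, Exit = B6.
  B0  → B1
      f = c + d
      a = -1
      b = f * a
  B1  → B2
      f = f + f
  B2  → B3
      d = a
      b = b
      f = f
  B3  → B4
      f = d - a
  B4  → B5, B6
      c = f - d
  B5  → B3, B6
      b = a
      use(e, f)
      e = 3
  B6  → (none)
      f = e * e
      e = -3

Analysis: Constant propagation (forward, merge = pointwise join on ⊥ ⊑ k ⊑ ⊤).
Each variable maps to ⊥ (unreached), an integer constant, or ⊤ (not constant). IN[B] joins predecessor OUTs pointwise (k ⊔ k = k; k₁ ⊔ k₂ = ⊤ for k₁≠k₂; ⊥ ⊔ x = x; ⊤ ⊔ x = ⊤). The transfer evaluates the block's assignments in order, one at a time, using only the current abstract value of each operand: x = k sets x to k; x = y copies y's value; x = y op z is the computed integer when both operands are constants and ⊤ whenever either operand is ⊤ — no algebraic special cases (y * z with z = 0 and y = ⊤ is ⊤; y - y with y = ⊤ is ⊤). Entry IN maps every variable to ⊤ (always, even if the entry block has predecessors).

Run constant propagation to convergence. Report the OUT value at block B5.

Fixpoint table:
  B0: | IN=(all ⊤) | OUT={a:-1; rest ⊤}
  B1: | IN={a:-1; rest ⊤} | OUT={a:-1; rest ⊤}
  B2: | IN={a:-1; rest ⊤} | OUT={a:-1, d:-1; rest ⊤}
  B3: | IN={a:-1, d:-1; rest ⊤} | OUT={a:-1, d:-1, f:0; rest ⊤}
  B4: | IN={a:-1, d:-1, f:0; rest ⊤} | OUT={a:-1, c:1, d:-1, f:0; rest ⊤}
  B5: | IN={a:-1, c:1, d:-1, f:0; rest ⊤} | OUT={a:-1, b:-1, c:1, d:-1, e:3, f:0; rest ⊤}
  B6: | IN={a:-1, c:1, d:-1, f:0; rest ⊤} | OUT={a:-1, c:1, d:-1, e:-3; rest ⊤}

Merge at B5: IN[B5] = OUT[B4] = {a: -1, b: ⊤, c: 1, d: -1, e: ⊤, f: 0}
Applying B5's transfer function to that IN value gives OUT[B5] (row B5 above).

Answer: {a: -1, b: -1, c: 1, d: -1, e: 3, f: 0}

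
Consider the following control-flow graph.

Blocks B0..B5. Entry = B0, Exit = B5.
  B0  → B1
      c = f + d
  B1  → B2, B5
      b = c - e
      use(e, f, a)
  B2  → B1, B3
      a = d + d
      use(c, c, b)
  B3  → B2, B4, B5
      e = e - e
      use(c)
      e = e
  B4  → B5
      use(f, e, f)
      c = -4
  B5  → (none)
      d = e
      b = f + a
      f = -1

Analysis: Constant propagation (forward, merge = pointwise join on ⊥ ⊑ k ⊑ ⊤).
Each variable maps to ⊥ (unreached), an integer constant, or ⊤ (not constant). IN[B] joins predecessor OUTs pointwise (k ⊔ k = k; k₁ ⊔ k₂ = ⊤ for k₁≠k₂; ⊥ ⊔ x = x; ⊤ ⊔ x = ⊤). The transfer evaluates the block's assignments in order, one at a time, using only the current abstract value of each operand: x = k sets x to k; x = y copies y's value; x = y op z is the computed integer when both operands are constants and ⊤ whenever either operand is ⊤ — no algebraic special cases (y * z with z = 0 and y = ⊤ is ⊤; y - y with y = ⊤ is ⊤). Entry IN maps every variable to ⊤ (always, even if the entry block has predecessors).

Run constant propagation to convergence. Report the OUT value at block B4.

Answer: {a: ⊤, b: ⊤, c: -4, d: ⊤, e: ⊤, f: ⊤}

Derivation:
Fixpoint table:
  B0:   IN=(all ⊤)   OUT=(all ⊤)
  B1:   IN=(all ⊤)   OUT=(all ⊤)
  B2:   IN=(all ⊤)   OUT=(all ⊤)
  B3:   IN=(all ⊤)   OUT=(all ⊤)
  B4:   IN=(all ⊤)   OUT={c:-4; rest ⊤}
  B5:   IN=(all ⊤)   OUT={f:-1; rest ⊤}

Merge at B4: IN[B4] = OUT[B3] = {a: ⊤, b: ⊤, c: ⊤, d: ⊤, e: ⊤, f: ⊤}
Applying B4's transfer function to that IN value gives OUT[B4] (row B4 above).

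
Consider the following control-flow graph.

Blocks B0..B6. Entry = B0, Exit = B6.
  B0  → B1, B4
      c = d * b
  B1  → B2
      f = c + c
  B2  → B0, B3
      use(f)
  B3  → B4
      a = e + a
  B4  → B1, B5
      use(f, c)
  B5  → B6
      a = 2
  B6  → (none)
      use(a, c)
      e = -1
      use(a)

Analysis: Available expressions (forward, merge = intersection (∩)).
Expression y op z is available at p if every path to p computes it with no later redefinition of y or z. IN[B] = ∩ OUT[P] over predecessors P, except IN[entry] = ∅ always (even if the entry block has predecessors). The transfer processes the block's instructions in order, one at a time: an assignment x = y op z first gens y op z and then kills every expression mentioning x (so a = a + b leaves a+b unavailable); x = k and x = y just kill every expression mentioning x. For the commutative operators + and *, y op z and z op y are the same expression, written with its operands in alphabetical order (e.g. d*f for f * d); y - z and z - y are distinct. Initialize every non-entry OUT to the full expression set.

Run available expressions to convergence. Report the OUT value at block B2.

Answer: {b*d, c+c}

Trace:
Fixpoint table:
  B0:  IN={}  OUT={b*d}
  B1:  IN={b*d}  OUT={b*d, c+c}
  B2:  IN={b*d, c+c}  OUT={b*d, c+c}
  B3:  IN={b*d, c+c}  OUT={b*d, c+c}
  B4:  IN={b*d}  OUT={b*d}
  B5:  IN={b*d}  OUT={b*d}
  B6:  IN={b*d}  OUT={b*d}

Merge at B2: IN[B2] = OUT[B1] = {b*d, c+c}
Applying B2's transfer function to that IN value gives OUT[B2] (row B2 above).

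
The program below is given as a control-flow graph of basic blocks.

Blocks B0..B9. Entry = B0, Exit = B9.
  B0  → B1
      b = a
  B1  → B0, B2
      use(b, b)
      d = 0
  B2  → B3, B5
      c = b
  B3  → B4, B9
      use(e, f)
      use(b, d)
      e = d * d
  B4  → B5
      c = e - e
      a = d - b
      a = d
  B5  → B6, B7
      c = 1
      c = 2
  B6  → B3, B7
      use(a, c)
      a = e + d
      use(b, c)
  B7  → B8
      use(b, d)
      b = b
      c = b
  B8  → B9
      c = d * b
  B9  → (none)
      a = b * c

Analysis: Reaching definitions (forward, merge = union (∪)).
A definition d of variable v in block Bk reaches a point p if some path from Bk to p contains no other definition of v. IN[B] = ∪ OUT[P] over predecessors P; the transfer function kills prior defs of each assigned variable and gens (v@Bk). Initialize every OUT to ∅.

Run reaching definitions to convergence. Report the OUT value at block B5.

Answer: {a@B4, b@B0, c@B5, d@B1, e@B3}

Trace:
Per-block solution:
  B0:  IN={b@B0, d@B1}  OUT={b@B0, d@B1}
  B1:  IN={b@B0, d@B1}  OUT={b@B0, d@B1}
  B2:  IN={b@B0, d@B1}  OUT={b@B0, c@B2, d@B1}
  B3:  IN={a@B6, b@B0, c@B2, c@B5, d@B1, e@B3}  OUT={a@B6, b@B0, c@B2, c@B5, d@B1, e@B3}
  B4:  IN={a@B6, b@B0, c@B2, c@B5, d@B1, e@B3}  OUT={a@B4, b@B0, c@B4, d@B1, e@B3}
  B5:  IN={a@B4, b@B0, c@B2, c@B4, d@B1, e@B3}  OUT={a@B4, b@B0, c@B5, d@B1, e@B3}
  B6:  IN={a@B4, b@B0, c@B5, d@B1, e@B3}  OUT={a@B6, b@B0, c@B5, d@B1, e@B3}
  B7:  IN={a@B4, a@B6, b@B0, c@B5, d@B1, e@B3}  OUT={a@B4, a@B6, b@B7, c@B7, d@B1, e@B3}
  B8:  IN={a@B4, a@B6, b@B7, c@B7, d@B1, e@B3}  OUT={a@B4, a@B6, b@B7, c@B8, d@B1, e@B3}
  B9:  IN={a@B4, a@B6, b@B0, b@B7, c@B2, c@B5, c@B8, d@B1, e@B3}  OUT={a@B9, b@B0, b@B7, c@B2, c@B5, c@B8, d@B1, e@B3}

Merge at B5: IN[B5] = OUT[B2] ⊔ OUT[B4] = {a@B4, b@B0, c@B2, c@B4, d@B1, e@B3}
Applying B5's transfer function to that IN value gives OUT[B5] (row B5 above).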